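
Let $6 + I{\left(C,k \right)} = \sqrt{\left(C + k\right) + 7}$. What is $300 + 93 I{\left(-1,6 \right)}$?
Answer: $-258 + 186 \sqrt{3} \approx 64.161$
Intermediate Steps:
$I{\left(C,k \right)} = -6 + \sqrt{7 + C + k}$ ($I{\left(C,k \right)} = -6 + \sqrt{\left(C + k\right) + 7} = -6 + \sqrt{7 + C + k}$)
$300 + 93 I{\left(-1,6 \right)} = 300 + 93 \left(-6 + \sqrt{7 - 1 + 6}\right) = 300 + 93 \left(-6 + \sqrt{12}\right) = 300 + 93 \left(-6 + 2 \sqrt{3}\right) = 300 - \left(558 - 186 \sqrt{3}\right) = -258 + 186 \sqrt{3}$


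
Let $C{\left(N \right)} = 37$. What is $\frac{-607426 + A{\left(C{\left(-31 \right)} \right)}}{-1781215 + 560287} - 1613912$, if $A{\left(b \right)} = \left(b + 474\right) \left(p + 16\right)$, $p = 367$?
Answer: $- \frac{1970469938623}{1220928} \approx -1.6139 \cdot 10^{6}$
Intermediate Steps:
$A{\left(b \right)} = 181542 + 383 b$ ($A{\left(b \right)} = \left(b + 474\right) \left(367 + 16\right) = \left(474 + b\right) 383 = 181542 + 383 b$)
$\frac{-607426 + A{\left(C{\left(-31 \right)} \right)}}{-1781215 + 560287} - 1613912 = \frac{-607426 + \left(181542 + 383 \cdot 37\right)}{-1781215 + 560287} - 1613912 = \frac{-607426 + \left(181542 + 14171\right)}{-1220928} - 1613912 = \left(-607426 + 195713\right) \left(- \frac{1}{1220928}\right) - 1613912 = \left(-411713\right) \left(- \frac{1}{1220928}\right) - 1613912 = \frac{411713}{1220928} - 1613912 = - \frac{1970469938623}{1220928}$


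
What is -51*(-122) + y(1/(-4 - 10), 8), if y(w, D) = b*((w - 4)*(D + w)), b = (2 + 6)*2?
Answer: 279570/49 ≈ 5705.5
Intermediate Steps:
b = 16 (b = 8*2 = 16)
y(w, D) = 16*(-4 + w)*(D + w) (y(w, D) = 16*((w - 4)*(D + w)) = 16*((-4 + w)*(D + w)) = 16*(-4 + w)*(D + w))
-51*(-122) + y(1/(-4 - 10), 8) = -51*(-122) + (-64*8 - 64/(-4 - 10) + 16*(1/(-4 - 10))² + 16*8/(-4 - 10)) = 6222 + (-512 - 64/(-14) + 16*(1/(-14))² + 16*8/(-14)) = 6222 + (-512 - 64*(-1/14) + 16*(-1/14)² + 16*8*(-1/14)) = 6222 + (-512 + 32/7 + 16*(1/196) - 64/7) = 6222 + (-512 + 32/7 + 4/49 - 64/7) = 6222 - 25308/49 = 279570/49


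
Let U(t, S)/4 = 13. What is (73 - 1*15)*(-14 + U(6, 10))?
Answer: 2204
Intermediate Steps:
U(t, S) = 52 (U(t, S) = 4*13 = 52)
(73 - 1*15)*(-14 + U(6, 10)) = (73 - 1*15)*(-14 + 52) = (73 - 15)*38 = 58*38 = 2204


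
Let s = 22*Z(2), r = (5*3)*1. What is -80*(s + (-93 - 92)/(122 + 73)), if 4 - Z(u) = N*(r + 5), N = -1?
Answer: -1644400/39 ≈ -42164.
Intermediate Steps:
r = 15 (r = 15*1 = 15)
Z(u) = 24 (Z(u) = 4 - (-1)*(15 + 5) = 4 - (-1)*20 = 4 - 1*(-20) = 4 + 20 = 24)
s = 528 (s = 22*24 = 528)
-80*(s + (-93 - 92)/(122 + 73)) = -80*(528 + (-93 - 92)/(122 + 73)) = -80*(528 - 185/195) = -80*(528 - 185*1/195) = -80*(528 - 37/39) = -80*20555/39 = -1644400/39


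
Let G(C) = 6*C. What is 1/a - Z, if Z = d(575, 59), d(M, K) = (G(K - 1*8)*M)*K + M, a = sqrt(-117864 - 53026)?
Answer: -10381625 - I*sqrt(170890)/170890 ≈ -1.0382e+7 - 0.002419*I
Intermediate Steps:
a = I*sqrt(170890) (a = sqrt(-170890) = I*sqrt(170890) ≈ 413.39*I)
d(M, K) = M + K*M*(-48 + 6*K) (d(M, K) = ((6*(K - 1*8))*M)*K + M = ((6*(K - 8))*M)*K + M = ((6*(-8 + K))*M)*K + M = ((-48 + 6*K)*M)*K + M = (M*(-48 + 6*K))*K + M = K*M*(-48 + 6*K) + M = M + K*M*(-48 + 6*K))
Z = 10381625 (Z = 575*(1 + 6*59*(-8 + 59)) = 575*(1 + 6*59*51) = 575*(1 + 18054) = 575*18055 = 10381625)
1/a - Z = 1/(I*sqrt(170890)) - 1*10381625 = -I*sqrt(170890)/170890 - 10381625 = -10381625 - I*sqrt(170890)/170890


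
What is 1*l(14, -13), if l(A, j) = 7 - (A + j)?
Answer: 6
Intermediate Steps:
l(A, j) = 7 - A - j (l(A, j) = 7 + (-A - j) = 7 - A - j)
1*l(14, -13) = 1*(7 - 1*14 - 1*(-13)) = 1*(7 - 14 + 13) = 1*6 = 6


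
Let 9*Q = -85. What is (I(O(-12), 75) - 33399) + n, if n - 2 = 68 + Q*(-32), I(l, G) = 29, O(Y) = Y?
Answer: -296980/9 ≈ -32998.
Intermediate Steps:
Q = -85/9 (Q = (⅑)*(-85) = -85/9 ≈ -9.4444)
n = 3350/9 (n = 2 + (68 - 85/9*(-32)) = 2 + (68 + 2720/9) = 2 + 3332/9 = 3350/9 ≈ 372.22)
(I(O(-12), 75) - 33399) + n = (29 - 33399) + 3350/9 = -33370 + 3350/9 = -296980/9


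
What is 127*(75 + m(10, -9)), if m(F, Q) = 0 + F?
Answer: 10795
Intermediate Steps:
m(F, Q) = F
127*(75 + m(10, -9)) = 127*(75 + 10) = 127*85 = 10795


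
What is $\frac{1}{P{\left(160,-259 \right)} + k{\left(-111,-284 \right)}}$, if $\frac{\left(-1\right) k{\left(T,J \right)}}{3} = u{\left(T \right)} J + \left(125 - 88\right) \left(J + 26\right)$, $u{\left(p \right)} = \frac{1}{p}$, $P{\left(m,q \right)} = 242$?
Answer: $\frac{37}{1068276} \approx 3.4635 \cdot 10^{-5}$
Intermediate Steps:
$k{\left(T,J \right)} = -2886 - 111 J - \frac{3 J}{T}$ ($k{\left(T,J \right)} = - 3 \left(\frac{J}{T} + \left(125 - 88\right) \left(J + 26\right)\right) = - 3 \left(\frac{J}{T} + 37 \left(26 + J\right)\right) = - 3 \left(\frac{J}{T} + \left(962 + 37 J\right)\right) = - 3 \left(962 + 37 J + \frac{J}{T}\right) = -2886 - 111 J - \frac{3 J}{T}$)
$\frac{1}{P{\left(160,-259 \right)} + k{\left(-111,-284 \right)}} = \frac{1}{242 - \left(-28638 + \frac{284}{37}\right)} = \frac{1}{242 - - \frac{1059322}{37}} = \frac{1}{242 + \frac{1059322}{37}} = \frac{1}{\frac{1068276}{37}} = \frac{37}{1068276}$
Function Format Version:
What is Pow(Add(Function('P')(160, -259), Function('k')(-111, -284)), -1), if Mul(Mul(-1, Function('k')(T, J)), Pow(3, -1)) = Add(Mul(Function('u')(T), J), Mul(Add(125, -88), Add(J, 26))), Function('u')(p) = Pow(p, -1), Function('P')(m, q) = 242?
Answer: Rational(37, 1068276) ≈ 3.4635e-5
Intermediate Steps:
Function('k')(T, J) = Add(-2886, Mul(-111, J), Mul(-3, J, Pow(T, -1))) (Function('k')(T, J) = Mul(-3, Add(Mul(Pow(T, -1), J), Mul(Add(125, -88), Add(J, 26)))) = Mul(-3, Add(Mul(J, Pow(T, -1)), Mul(37, Add(26, J)))) = Mul(-3, Add(Mul(J, Pow(T, -1)), Add(962, Mul(37, J)))) = Mul(-3, Add(962, Mul(37, J), Mul(J, Pow(T, -1)))) = Add(-2886, Mul(-111, J), Mul(-3, J, Pow(T, -1))))
Pow(Add(Function('P')(160, -259), Function('k')(-111, -284)), -1) = Pow(Add(242, Add(-2886, Mul(-111, -284), Mul(-3, -284, Pow(-111, -1)))), -1) = Pow(Add(242, Add(-2886, 31524, Mul(-3, -284, Rational(-1, 111)))), -1) = Pow(Add(242, Add(-2886, 31524, Rational(-284, 37))), -1) = Pow(Add(242, Rational(1059322, 37)), -1) = Pow(Rational(1068276, 37), -1) = Rational(37, 1068276)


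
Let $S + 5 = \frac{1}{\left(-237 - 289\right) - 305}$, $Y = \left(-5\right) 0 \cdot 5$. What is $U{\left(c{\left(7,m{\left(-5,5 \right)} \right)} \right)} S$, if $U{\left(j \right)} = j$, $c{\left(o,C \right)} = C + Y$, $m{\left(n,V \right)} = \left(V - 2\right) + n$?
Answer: $\frac{8312}{831} \approx 10.002$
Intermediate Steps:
$m{\left(n,V \right)} = -2 + V + n$ ($m{\left(n,V \right)} = \left(-2 + V\right) + n = -2 + V + n$)
$Y = 0$ ($Y = 0 \cdot 5 = 0$)
$c{\left(o,C \right)} = C$ ($c{\left(o,C \right)} = C + 0 = C$)
$S = - \frac{4156}{831}$ ($S = -5 + \frac{1}{\left(-237 - 289\right) - 305} = -5 + \frac{1}{-526 - 305} = -5 + \frac{1}{-831} = -5 - \frac{1}{831} = - \frac{4156}{831} \approx -5.0012$)
$U{\left(c{\left(7,m{\left(-5,5 \right)} \right)} \right)} S = \left(-2 + 5 - 5\right) \left(- \frac{4156}{831}\right) = \left(-2\right) \left(- \frac{4156}{831}\right) = \frac{8312}{831}$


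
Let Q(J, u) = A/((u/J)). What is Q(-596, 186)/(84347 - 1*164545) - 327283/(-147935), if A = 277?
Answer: 1226611775836/551680237545 ≈ 2.2234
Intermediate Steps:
Q(J, u) = 277*J/u (Q(J, u) = 277/((u/J)) = 277*(J/u) = 277*J/u)
Q(-596, 186)/(84347 - 1*164545) - 327283/(-147935) = (277*(-596)/186)/(84347 - 1*164545) - 327283/(-147935) = (277*(-596)*(1/186))/(84347 - 164545) - 327283*(-1/147935) = -82546/93/(-80198) + 327283/147935 = -82546/93*(-1/80198) + 327283/147935 = 41273/3729207 + 327283/147935 = 1226611775836/551680237545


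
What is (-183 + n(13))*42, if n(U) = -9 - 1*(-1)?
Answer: -8022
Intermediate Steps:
n(U) = -8 (n(U) = -9 + 1 = -8)
(-183 + n(13))*42 = (-183 - 8)*42 = -191*42 = -8022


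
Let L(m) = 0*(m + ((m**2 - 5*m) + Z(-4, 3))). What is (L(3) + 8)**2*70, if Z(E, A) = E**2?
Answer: 4480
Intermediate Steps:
L(m) = 0 (L(m) = 0*(m + ((m**2 - 5*m) + (-4)**2)) = 0*(m + ((m**2 - 5*m) + 16)) = 0*(m + (16 + m**2 - 5*m)) = 0*(16 + m**2 - 4*m) = 0)
(L(3) + 8)**2*70 = (0 + 8)**2*70 = 8**2*70 = 64*70 = 4480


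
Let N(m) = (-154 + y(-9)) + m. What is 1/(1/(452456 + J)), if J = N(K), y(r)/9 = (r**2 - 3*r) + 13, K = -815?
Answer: 452576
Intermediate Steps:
y(r) = 117 - 27*r + 9*r**2 (y(r) = 9*((r**2 - 3*r) + 13) = 9*(13 + r**2 - 3*r) = 117 - 27*r + 9*r**2)
N(m) = 935 + m (N(m) = (-154 + (117 - 27*(-9) + 9*(-9)**2)) + m = (-154 + (117 + 243 + 9*81)) + m = (-154 + (117 + 243 + 729)) + m = (-154 + 1089) + m = 935 + m)
J = 120 (J = 935 - 815 = 120)
1/(1/(452456 + J)) = 1/(1/(452456 + 120)) = 1/(1/452576) = 452576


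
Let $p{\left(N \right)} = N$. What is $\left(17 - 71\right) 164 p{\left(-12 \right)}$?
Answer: $106272$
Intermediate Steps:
$\left(17 - 71\right) 164 p{\left(-12 \right)} = \left(17 - 71\right) 164 \left(-12\right) = \left(-54\right) 164 \left(-12\right) = \left(-8856\right) \left(-12\right) = 106272$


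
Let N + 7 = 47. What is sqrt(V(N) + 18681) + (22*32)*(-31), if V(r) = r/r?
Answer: -21824 + sqrt(18682) ≈ -21687.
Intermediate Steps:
N = 40 (N = -7 + 47 = 40)
V(r) = 1
sqrt(V(N) + 18681) + (22*32)*(-31) = sqrt(1 + 18681) + (22*32)*(-31) = sqrt(18682) + 704*(-31) = sqrt(18682) - 21824 = -21824 + sqrt(18682)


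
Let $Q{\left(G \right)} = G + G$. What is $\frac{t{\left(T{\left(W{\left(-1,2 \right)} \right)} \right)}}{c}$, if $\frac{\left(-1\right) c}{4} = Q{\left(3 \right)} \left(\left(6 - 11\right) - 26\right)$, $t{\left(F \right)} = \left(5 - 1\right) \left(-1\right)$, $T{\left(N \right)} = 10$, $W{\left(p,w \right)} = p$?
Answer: $- \frac{1}{186} \approx -0.0053763$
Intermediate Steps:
$Q{\left(G \right)} = 2 G$
$t{\left(F \right)} = -4$ ($t{\left(F \right)} = 4 \left(-1\right) = -4$)
$c = 744$ ($c = - 4 \cdot 2 \cdot 3 \left(\left(6 - 11\right) - 26\right) = - 4 \cdot 6 \left(-5 - 26\right) = - 4 \cdot 6 \left(-31\right) = \left(-4\right) \left(-186\right) = 744$)
$\frac{t{\left(T{\left(W{\left(-1,2 \right)} \right)} \right)}}{c} = - \frac{4}{744} = \left(-4\right) \frac{1}{744} = - \frac{1}{186}$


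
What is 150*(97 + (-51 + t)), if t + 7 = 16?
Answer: 8250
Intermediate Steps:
t = 9 (t = -7 + 16 = 9)
150*(97 + (-51 + t)) = 150*(97 + (-51 + 9)) = 150*(97 - 42) = 150*55 = 8250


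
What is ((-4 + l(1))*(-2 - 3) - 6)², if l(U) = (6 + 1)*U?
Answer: 441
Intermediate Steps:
l(U) = 7*U
((-4 + l(1))*(-2 - 3) - 6)² = ((-4 + 7*1)*(-2 - 3) - 6)² = ((-4 + 7)*(-5) - 6)² = (3*(-5) - 6)² = (-15 - 6)² = (-21)² = 441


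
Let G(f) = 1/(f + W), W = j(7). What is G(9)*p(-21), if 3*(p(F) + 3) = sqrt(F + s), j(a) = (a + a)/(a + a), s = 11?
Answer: -3/10 + I*sqrt(10)/30 ≈ -0.3 + 0.10541*I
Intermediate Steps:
j(a) = 1 (j(a) = (2*a)/((2*a)) = (2*a)*(1/(2*a)) = 1)
W = 1
G(f) = 1/(1 + f) (G(f) = 1/(f + 1) = 1/(1 + f))
p(F) = -3 + sqrt(11 + F)/3 (p(F) = -3 + sqrt(F + 11)/3 = -3 + sqrt(11 + F)/3)
G(9)*p(-21) = (-3 + sqrt(11 - 21)/3)/(1 + 9) = (-3 + sqrt(-10)/3)/10 = (-3 + (I*sqrt(10))/3)/10 = (-3 + I*sqrt(10)/3)/10 = -3/10 + I*sqrt(10)/30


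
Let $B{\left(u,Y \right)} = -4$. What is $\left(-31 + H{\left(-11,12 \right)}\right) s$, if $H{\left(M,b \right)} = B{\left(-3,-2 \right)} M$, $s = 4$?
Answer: $52$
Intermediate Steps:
$H{\left(M,b \right)} = - 4 M$
$\left(-31 + H{\left(-11,12 \right)}\right) s = \left(-31 - -44\right) 4 = \left(-31 + 44\right) 4 = 13 \cdot 4 = 52$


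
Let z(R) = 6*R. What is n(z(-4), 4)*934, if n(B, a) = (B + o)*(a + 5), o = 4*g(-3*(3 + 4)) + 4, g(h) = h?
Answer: -874224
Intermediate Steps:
o = -80 (o = 4*(-3*(3 + 4)) + 4 = 4*(-3*7) + 4 = 4*(-21) + 4 = -84 + 4 = -80)
n(B, a) = (-80 + B)*(5 + a) (n(B, a) = (B - 80)*(a + 5) = (-80 + B)*(5 + a))
n(z(-4), 4)*934 = (-400 - 80*4 + 5*(6*(-4)) + (6*(-4))*4)*934 = (-400 - 320 + 5*(-24) - 24*4)*934 = (-400 - 320 - 120 - 96)*934 = -936*934 = -874224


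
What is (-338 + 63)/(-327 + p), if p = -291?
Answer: 275/618 ≈ 0.44498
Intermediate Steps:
(-338 + 63)/(-327 + p) = (-338 + 63)/(-327 - 291) = -275/(-618) = -275*(-1/618) = 275/618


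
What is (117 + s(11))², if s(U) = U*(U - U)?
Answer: 13689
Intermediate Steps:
s(U) = 0 (s(U) = U*0 = 0)
(117 + s(11))² = (117 + 0)² = 117² = 13689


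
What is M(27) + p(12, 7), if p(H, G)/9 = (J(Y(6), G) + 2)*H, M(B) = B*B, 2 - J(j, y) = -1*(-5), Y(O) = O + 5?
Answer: 621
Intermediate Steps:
Y(O) = 5 + O
J(j, y) = -3 (J(j, y) = 2 - (-1)*(-5) = 2 - 1*5 = 2 - 5 = -3)
M(B) = B**2
p(H, G) = -9*H (p(H, G) = 9*((-3 + 2)*H) = 9*(-H) = -9*H)
M(27) + p(12, 7) = 27**2 - 9*12 = 729 - 108 = 621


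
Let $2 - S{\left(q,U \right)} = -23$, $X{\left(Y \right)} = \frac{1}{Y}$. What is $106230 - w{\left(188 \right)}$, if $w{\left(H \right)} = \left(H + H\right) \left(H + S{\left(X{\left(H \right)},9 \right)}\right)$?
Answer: $26142$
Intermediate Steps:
$S{\left(q,U \right)} = 25$ ($S{\left(q,U \right)} = 2 - -23 = 2 + 23 = 25$)
$w{\left(H \right)} = 2 H \left(25 + H\right)$ ($w{\left(H \right)} = \left(H + H\right) \left(H + 25\right) = 2 H \left(25 + H\right)$)
$106230 - w{\left(188 \right)} = 106230 - 2 \cdot 188 \left(25 + 188\right) = 106230 - 2 \cdot 188 \cdot 213 = 106230 - 80088 = 26142$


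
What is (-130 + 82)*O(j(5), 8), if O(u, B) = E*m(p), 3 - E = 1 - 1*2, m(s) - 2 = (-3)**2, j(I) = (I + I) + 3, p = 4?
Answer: -2112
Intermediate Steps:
j(I) = 3 + 2*I (j(I) = 2*I + 3 = 3 + 2*I)
m(s) = 11 (m(s) = 2 + (-3)**2 = 2 + 9 = 11)
E = 4 (E = 3 - (1 - 1*2) = 3 - (1 - 2) = 3 - 1*(-1) = 3 + 1 = 4)
O(u, B) = 44 (O(u, B) = 4*11 = 44)
(-130 + 82)*O(j(5), 8) = (-130 + 82)*44 = -48*44 = -2112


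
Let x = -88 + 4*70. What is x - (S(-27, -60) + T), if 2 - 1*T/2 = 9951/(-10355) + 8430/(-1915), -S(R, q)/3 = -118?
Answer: -700889716/3965965 ≈ -176.73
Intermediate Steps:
S(R, q) = 354 (S(R, q) = -3*(-118) = 354)
x = 192 (x = -88 + 280 = 192)
T = 58403386/3965965 (T = 4 - 2*(9951/(-10355) + 8430/(-1915)) = 4 - 2*(9951*(-1/10355) + 8430*(-1/1915)) = 4 - 2*(-9951/10355 - 1686/383) = 4 - 2*(-21269763/3965965) = 4 + 42539526/3965965 = 58403386/3965965 ≈ 14.726)
x - (S(-27, -60) + T) = 192 - (354 + 58403386/3965965) = 192 - 1*1462354996/3965965 = 192 - 1462354996/3965965 = -700889716/3965965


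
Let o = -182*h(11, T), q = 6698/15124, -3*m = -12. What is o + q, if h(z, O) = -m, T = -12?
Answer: 5508485/7562 ≈ 728.44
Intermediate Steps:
m = 4 (m = -1/3*(-12) = 4)
h(z, O) = -4 (h(z, O) = -1*4 = -4)
q = 3349/7562 (q = 6698*(1/15124) = 3349/7562 ≈ 0.44287)
o = 728 (o = -182*(-4) = 728)
o + q = 728 + 3349/7562 = 5508485/7562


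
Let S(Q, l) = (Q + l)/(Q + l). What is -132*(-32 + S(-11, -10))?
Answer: 4092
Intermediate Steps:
S(Q, l) = 1
-132*(-32 + S(-11, -10)) = -132*(-32 + 1) = -132*(-31) = 4092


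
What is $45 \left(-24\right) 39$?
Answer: $-42120$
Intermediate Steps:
$45 \left(-24\right) 39 = \left(-1080\right) 39 = -42120$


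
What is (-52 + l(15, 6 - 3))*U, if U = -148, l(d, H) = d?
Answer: 5476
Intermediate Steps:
(-52 + l(15, 6 - 3))*U = (-52 + 15)*(-148) = -37*(-148) = 5476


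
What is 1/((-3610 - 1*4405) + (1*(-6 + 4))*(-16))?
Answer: -1/7983 ≈ -0.00012527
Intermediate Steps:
1/((-3610 - 1*4405) + (1*(-6 + 4))*(-16)) = 1/((-3610 - 4405) + (1*(-2))*(-16)) = 1/(-8015 - 2*(-16)) = 1/(-8015 + 32) = 1/(-7983) = -1/7983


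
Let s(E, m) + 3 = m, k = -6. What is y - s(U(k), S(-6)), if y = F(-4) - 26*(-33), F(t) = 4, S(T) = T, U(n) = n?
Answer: 871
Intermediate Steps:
s(E, m) = -3 + m
y = 862 (y = 4 - 26*(-33) = 4 + 858 = 862)
y - s(U(k), S(-6)) = 862 - (-3 - 6) = 862 - 1*(-9) = 862 + 9 = 871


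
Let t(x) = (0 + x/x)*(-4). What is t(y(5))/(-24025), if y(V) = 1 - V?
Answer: 4/24025 ≈ 0.00016649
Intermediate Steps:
t(x) = -4 (t(x) = (0 + 1)*(-4) = 1*(-4) = -4)
t(y(5))/(-24025) = -4/(-24025) = -4*(-1/24025) = 4/24025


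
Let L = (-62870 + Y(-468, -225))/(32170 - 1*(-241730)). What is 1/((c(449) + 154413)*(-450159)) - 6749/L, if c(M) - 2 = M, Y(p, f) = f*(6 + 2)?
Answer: 12886882546647044893/450836708972592 ≈ 28584.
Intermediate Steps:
Y(p, f) = 8*f (Y(p, f) = f*8 = 8*f)
c(M) = 2 + M
L = -6467/27390 (L = (-62870 + 8*(-225))/(32170 - 1*(-241730)) = (-62870 - 1800)/(32170 + 241730) = -64670/273900 = -64670*1/273900 = -6467/27390 ≈ -0.23611)
1/((c(449) + 154413)*(-450159)) - 6749/L = 1/(((2 + 449) + 154413)*(-450159)) - 6749/(-6467/27390) = -1/450159/(451 + 154413) - 6749*(-27390/6467) = -1/450159/154864 + 184855110/6467 = (1/154864)*(-1/450159) + 184855110/6467 = -1/69713423376 + 184855110/6467 = 12886882546647044893/450836708972592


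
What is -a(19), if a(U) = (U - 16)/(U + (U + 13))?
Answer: -1/17 ≈ -0.058824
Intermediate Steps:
a(U) = (-16 + U)/(13 + 2*U) (a(U) = (-16 + U)/(U + (13 + U)) = (-16 + U)/(13 + 2*U))
-a(19) = -(-16 + 19)/(13 + 2*19) = -3/(13 + 38) = -3/51 = -1*1/17 = -1/17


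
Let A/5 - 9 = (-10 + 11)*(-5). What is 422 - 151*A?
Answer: -2598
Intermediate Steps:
A = 20 (A = 45 + 5*((-10 + 11)*(-5)) = 45 + 5*(1*(-5)) = 45 + 5*(-5) = 45 - 25 = 20)
422 - 151*A = 422 - 151*20 = 422 - 3020 = -2598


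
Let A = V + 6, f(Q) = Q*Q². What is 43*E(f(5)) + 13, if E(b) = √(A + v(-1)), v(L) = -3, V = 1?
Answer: 99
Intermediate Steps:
f(Q) = Q³
A = 7 (A = 1 + 6 = 7)
E(b) = 2 (E(b) = √(7 - 3) = √4 = 2)
43*E(f(5)) + 13 = 43*2 + 13 = 86 + 13 = 99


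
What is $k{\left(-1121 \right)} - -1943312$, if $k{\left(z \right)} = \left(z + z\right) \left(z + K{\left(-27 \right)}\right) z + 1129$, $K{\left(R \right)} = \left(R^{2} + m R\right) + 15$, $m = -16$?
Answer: $140174951$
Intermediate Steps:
$K{\left(R \right)} = 15 + R^{2} - 16 R$ ($K{\left(R \right)} = \left(R^{2} - 16 R\right) + 15 = 15 + R^{2} - 16 R$)
$k{\left(z \right)} = 1129 + 2 z^{2} \left(1176 + z\right)$ ($k{\left(z \right)} = \left(z + z\right) \left(z + \left(15 + \left(-27\right)^{2} - -432\right)\right) z + 1129 = 2 z \left(z + \left(15 + 729 + 432\right)\right) z + 1129 = 2 z \left(z + 1176\right) z + 1129 = 2 z \left(1176 + z\right) z + 1129 = 2 z^{2} \left(1176 + z\right) + 1129 = 1129 + 2 z^{2} \left(1176 + z\right)$)
$k{\left(-1121 \right)} - -1943312 = \left(1129 + 2 \left(-1121\right)^{3} + 2352 \left(-1121\right)^{2}\right) - -1943312 = \left(1129 + 2 \left(-1408694561\right) + 2352 \cdot 1256641\right) + 1943312 = \left(1129 - 2817389122 + 2955619632\right) + 1943312 = 138231639 + 1943312 = 140174951$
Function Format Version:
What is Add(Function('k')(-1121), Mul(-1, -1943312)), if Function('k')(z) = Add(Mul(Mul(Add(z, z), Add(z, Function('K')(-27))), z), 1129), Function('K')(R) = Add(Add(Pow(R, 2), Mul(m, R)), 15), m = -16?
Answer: 140174951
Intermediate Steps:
Function('K')(R) = Add(15, Pow(R, 2), Mul(-16, R)) (Function('K')(R) = Add(Add(Pow(R, 2), Mul(-16, R)), 15) = Add(15, Pow(R, 2), Mul(-16, R)))
Function('k')(z) = Add(1129, Mul(2, Pow(z, 2), Add(1176, z))) (Function('k')(z) = Add(Mul(Mul(Add(z, z), Add(z, Add(15, Pow(-27, 2), Mul(-16, -27)))), z), 1129) = Add(Mul(Mul(Mul(2, z), Add(z, Add(15, 729, 432))), z), 1129) = Add(Mul(Mul(Mul(2, z), Add(z, 1176)), z), 1129) = Add(Mul(Mul(Mul(2, z), Add(1176, z)), z), 1129) = Add(Mul(Mul(2, z, Add(1176, z)), z), 1129) = Add(Mul(2, Pow(z, 2), Add(1176, z)), 1129) = Add(1129, Mul(2, Pow(z, 2), Add(1176, z))))
Add(Function('k')(-1121), Mul(-1, -1943312)) = Add(Add(1129, Mul(2, Pow(-1121, 3)), Mul(2352, Pow(-1121, 2))), Mul(-1, -1943312)) = Add(Add(1129, Mul(2, -1408694561), Mul(2352, 1256641)), 1943312) = Add(Add(1129, -2817389122, 2955619632), 1943312) = Add(138231639, 1943312) = 140174951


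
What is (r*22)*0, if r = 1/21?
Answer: 0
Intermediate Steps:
r = 1/21 ≈ 0.047619
(r*22)*0 = ((1/21)*22)*0 = (22/21)*0 = 0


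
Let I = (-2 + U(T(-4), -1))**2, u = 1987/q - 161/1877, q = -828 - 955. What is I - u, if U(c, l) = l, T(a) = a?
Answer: 34136881/3346691 ≈ 10.200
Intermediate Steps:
q = -1783
u = -4016662/3346691 (u = 1987/(-1783) - 161/1877 = 1987*(-1/1783) - 161*1/1877 = -1987/1783 - 161/1877 = -4016662/3346691 ≈ -1.2002)
I = 9 (I = (-2 - 1)**2 = (-3)**2 = 9)
I - u = 9 - 1*(-4016662/3346691) = 9 + 4016662/3346691 = 34136881/3346691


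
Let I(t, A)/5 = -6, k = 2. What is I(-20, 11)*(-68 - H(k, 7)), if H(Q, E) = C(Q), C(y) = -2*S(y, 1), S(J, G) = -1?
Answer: 2100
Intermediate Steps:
C(y) = 2 (C(y) = -2*(-1) = 2)
I(t, A) = -30 (I(t, A) = 5*(-6) = -30)
H(Q, E) = 2
I(-20, 11)*(-68 - H(k, 7)) = -30*(-68 - 1*2) = -30*(-68 - 2) = -30*(-70) = 2100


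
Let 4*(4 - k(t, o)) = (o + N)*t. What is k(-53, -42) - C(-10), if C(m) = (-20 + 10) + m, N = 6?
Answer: -453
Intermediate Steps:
k(t, o) = 4 - t*(6 + o)/4 (k(t, o) = 4 - (o + 6)*t/4 = 4 - (6 + o)*t/4 = 4 - t*(6 + o)/4)
C(m) = -10 + m
k(-53, -42) - C(-10) = (4 - 3/2*(-53) - 1/4*(-42)*(-53)) - (-10 - 10) = (4 + 159/2 - 1113/2) - 1*(-20) = -473 + 20 = -453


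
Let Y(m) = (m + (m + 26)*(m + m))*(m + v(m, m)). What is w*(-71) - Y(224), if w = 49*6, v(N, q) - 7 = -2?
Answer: -25720170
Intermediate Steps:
v(N, q) = 5 (v(N, q) = 7 - 2 = 5)
w = 294
Y(m) = (5 + m)*(m + 2*m*(26 + m)) (Y(m) = (m + (m + 26)*(m + m))*(m + 5) = (m + (26 + m)*(2*m))*(5 + m) = (m + 2*m*(26 + m))*(5 + m) = (5 + m)*(m + 2*m*(26 + m)))
w*(-71) - Y(224) = 294*(-71) - 224*(265 + 2*224**2 + 63*224) = -20874 - 224*(265 + 2*50176 + 14112) = -20874 - 224*(265 + 100352 + 14112) = -20874 - 224*114729 = -20874 - 1*25699296 = -20874 - 25699296 = -25720170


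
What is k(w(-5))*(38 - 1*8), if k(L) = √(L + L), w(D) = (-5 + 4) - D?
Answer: 60*√2 ≈ 84.853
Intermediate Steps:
w(D) = -1 - D
k(L) = √2*√L (k(L) = √(2*L) = √2*√L)
k(w(-5))*(38 - 1*8) = (√2*√(-1 - 1*(-5)))*(38 - 1*8) = (√2*√(-1 + 5))*(38 - 8) = (√2*√4)*30 = (√2*2)*30 = (2*√2)*30 = 60*√2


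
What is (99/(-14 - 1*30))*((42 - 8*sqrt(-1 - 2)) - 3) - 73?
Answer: -643/4 + 18*I*sqrt(3) ≈ -160.75 + 31.177*I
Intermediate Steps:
(99/(-14 - 1*30))*((42 - 8*sqrt(-1 - 2)) - 3) - 73 = (99/(-14 - 30))*((42 - 8*I*sqrt(3)) - 3) - 73 = (99/(-44))*((42 - 8*I*sqrt(3)) - 3) - 73 = (99*(-1/44))*((42 - 8*I*sqrt(3)) - 3) - 73 = -9*(39 - 8*I*sqrt(3))/4 - 73 = (-351/4 + 18*I*sqrt(3)) - 73 = -643/4 + 18*I*sqrt(3)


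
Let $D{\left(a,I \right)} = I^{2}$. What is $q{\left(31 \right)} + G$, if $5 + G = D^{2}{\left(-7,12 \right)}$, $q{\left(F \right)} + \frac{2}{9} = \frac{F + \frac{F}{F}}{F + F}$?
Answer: $\frac{5784031}{279} \approx 20731.0$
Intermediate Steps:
$q{\left(F \right)} = - \frac{2}{9} + \frac{1 + F}{2 F}$ ($q{\left(F \right)} = - \frac{2}{9} + \frac{F + \frac{F}{F}}{F + F} = - \frac{2}{9} + \frac{F + 1}{2 F} = - \frac{2}{9} + \left(1 + F\right) \frac{1}{2 F} = - \frac{2}{9} + \frac{1 + F}{2 F}$)
$G = 20731$ ($G = -5 + \left(12^{2}\right)^{2} = -5 + 144^{2} = -5 + 20736 = 20731$)
$q{\left(31 \right)} + G = \frac{9 + 5 \cdot 31}{18 \cdot 31} + 20731 = \frac{1}{18} \cdot \frac{1}{31} \left(9 + 155\right) + 20731 = \frac{1}{18} \cdot \frac{1}{31} \cdot 164 + 20731 = \frac{82}{279} + 20731 = \frac{5784031}{279}$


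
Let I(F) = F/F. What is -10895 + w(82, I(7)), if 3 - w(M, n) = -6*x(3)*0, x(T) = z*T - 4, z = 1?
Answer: -10892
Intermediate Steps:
x(T) = -4 + T (x(T) = 1*T - 4 = T - 4 = -4 + T)
I(F) = 1
w(M, n) = 3 (w(M, n) = 3 - (-6*(-4 + 3))*0 = 3 - (-6*(-1))*0 = 3 - 6*0 = 3 - 1*0 = 3 + 0 = 3)
-10895 + w(82, I(7)) = -10895 + 3 = -10892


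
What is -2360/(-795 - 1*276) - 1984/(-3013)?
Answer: 9235544/3226923 ≈ 2.8620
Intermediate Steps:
-2360/(-795 - 1*276) - 1984/(-3013) = -2360/(-795 - 276) - 1984*(-1/3013) = -2360/(-1071) + 1984/3013 = -2360*(-1/1071) + 1984/3013 = 2360/1071 + 1984/3013 = 9235544/3226923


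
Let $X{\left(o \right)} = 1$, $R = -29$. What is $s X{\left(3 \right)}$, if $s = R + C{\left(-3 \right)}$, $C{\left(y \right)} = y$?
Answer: $-32$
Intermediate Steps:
$s = -32$ ($s = -29 - 3 = -32$)
$s X{\left(3 \right)} = \left(-32\right) 1 = -32$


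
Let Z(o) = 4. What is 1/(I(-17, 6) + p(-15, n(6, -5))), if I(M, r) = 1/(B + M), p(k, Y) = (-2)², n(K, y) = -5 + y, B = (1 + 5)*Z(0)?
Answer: 7/29 ≈ 0.24138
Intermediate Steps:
B = 24 (B = (1 + 5)*4 = 6*4 = 24)
p(k, Y) = 4
I(M, r) = 1/(24 + M)
1/(I(-17, 6) + p(-15, n(6, -5))) = 1/(1/(24 - 17) + 4) = 1/(1/7 + 4) = 1/(⅐ + 4) = 1/(29/7) = 7/29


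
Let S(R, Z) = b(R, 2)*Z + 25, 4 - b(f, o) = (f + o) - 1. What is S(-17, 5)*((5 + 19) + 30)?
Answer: 6750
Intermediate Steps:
b(f, o) = 5 - f - o (b(f, o) = 4 - ((f + o) - 1) = 4 - (-1 + f + o) = 4 + (1 - f - o) = 5 - f - o)
S(R, Z) = 25 + Z*(3 - R) (S(R, Z) = (5 - R - 1*2)*Z + 25 = (5 - R - 2)*Z + 25 = (3 - R)*Z + 25 = Z*(3 - R) + 25 = 25 + Z*(3 - R))
S(-17, 5)*((5 + 19) + 30) = (25 - 1*5*(-3 - 17))*((5 + 19) + 30) = (25 - 1*5*(-20))*(24 + 30) = (25 + 100)*54 = 125*54 = 6750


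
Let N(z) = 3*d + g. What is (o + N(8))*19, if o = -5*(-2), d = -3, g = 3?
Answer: 76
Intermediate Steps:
o = 10
N(z) = -6 (N(z) = 3*(-3) + 3 = -9 + 3 = -6)
(o + N(8))*19 = (10 - 6)*19 = 4*19 = 76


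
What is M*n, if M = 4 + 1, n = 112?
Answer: 560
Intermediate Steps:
M = 5
M*n = 5*112 = 560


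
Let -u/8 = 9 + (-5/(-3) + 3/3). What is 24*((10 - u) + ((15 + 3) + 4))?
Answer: 3008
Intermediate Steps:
u = -280/3 (u = -8*(9 + (-5/(-3) + 3/3)) = -8*(9 + (-5*(-⅓) + 3*(⅓))) = -8*(9 + (5/3 + 1)) = -8*(9 + 8/3) = -8*35/3 = -280/3 ≈ -93.333)
24*((10 - u) + ((15 + 3) + 4)) = 24*((10 - 1*(-280/3)) + ((15 + 3) + 4)) = 24*((10 + 280/3) + (18 + 4)) = 24*(310/3 + 22) = 24*(376/3) = 3008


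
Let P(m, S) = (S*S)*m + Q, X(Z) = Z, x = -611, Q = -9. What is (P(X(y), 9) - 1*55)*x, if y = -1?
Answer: 88595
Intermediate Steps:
P(m, S) = -9 + m*S² (P(m, S) = (S*S)*m - 9 = S²*m - 9 = m*S² - 9 = -9 + m*S²)
(P(X(y), 9) - 1*55)*x = ((-9 - 1*9²) - 1*55)*(-611) = ((-9 - 1*81) - 55)*(-611) = ((-9 - 81) - 55)*(-611) = (-90 - 55)*(-611) = -145*(-611) = 88595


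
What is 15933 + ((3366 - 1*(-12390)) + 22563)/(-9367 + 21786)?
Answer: 197910246/12419 ≈ 15936.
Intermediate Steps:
15933 + ((3366 - 1*(-12390)) + 22563)/(-9367 + 21786) = 15933 + ((3366 + 12390) + 22563)/12419 = 15933 + (15756 + 22563)*(1/12419) = 15933 + 38319*(1/12419) = 15933 + 38319/12419 = 197910246/12419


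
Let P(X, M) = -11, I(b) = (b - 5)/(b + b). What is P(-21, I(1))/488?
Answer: -11/488 ≈ -0.022541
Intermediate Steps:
I(b) = (-5 + b)/(2*b) (I(b) = (-5 + b)/((2*b)) = (-5 + b)*(1/(2*b)) = (-5 + b)/(2*b))
P(-21, I(1))/488 = -11/488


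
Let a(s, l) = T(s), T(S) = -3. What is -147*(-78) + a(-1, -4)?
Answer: 11463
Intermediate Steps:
a(s, l) = -3
-147*(-78) + a(-1, -4) = -147*(-78) - 3 = 11466 - 3 = 11463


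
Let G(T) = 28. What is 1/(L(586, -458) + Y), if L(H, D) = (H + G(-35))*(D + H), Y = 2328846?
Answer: 1/2407438 ≈ 4.1538e-7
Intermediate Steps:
L(H, D) = (28 + H)*(D + H) (L(H, D) = (H + 28)*(D + H) = (28 + H)*(D + H))
1/(L(586, -458) + Y) = 1/((586² + 28*(-458) + 28*586 - 458*586) + 2328846) = 1/((343396 - 12824 + 16408 - 268388) + 2328846) = 1/(78592 + 2328846) = 1/2407438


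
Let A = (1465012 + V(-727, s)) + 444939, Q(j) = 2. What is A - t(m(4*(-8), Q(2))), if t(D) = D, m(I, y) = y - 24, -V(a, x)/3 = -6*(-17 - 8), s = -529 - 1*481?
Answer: 1909523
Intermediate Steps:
s = -1010 (s = -529 - 481 = -1010)
V(a, x) = -450 (V(a, x) = -(-18)*(-17 - 8) = -(-18)*(-25) = -3*150 = -450)
m(I, y) = -24 + y
A = 1909501 (A = (1465012 - 450) + 444939 = 1464562 + 444939 = 1909501)
A - t(m(4*(-8), Q(2))) = 1909501 - (-24 + 2) = 1909501 - 1*(-22) = 1909501 + 22 = 1909523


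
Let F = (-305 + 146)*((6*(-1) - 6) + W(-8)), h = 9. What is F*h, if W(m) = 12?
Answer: 0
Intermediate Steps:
F = 0 (F = (-305 + 146)*((6*(-1) - 6) + 12) = -159*((-6 - 6) + 12) = -159*(-12 + 12) = -159*0 = 0)
F*h = 0*9 = 0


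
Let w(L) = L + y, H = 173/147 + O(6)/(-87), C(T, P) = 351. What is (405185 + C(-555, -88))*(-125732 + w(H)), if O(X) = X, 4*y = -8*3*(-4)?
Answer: -7493864518304/147 ≈ -5.0979e+10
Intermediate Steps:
y = 24 (y = (-8*3*(-4))/4 = (-24*(-4))/4 = (¼)*96 = 24)
H = 4723/4263 (H = 173/147 + 6/(-87) = 173*(1/147) + 6*(-1/87) = 173/147 - 2/29 = 4723/4263 ≈ 1.1079)
w(L) = 24 + L (w(L) = L + 24 = 24 + L)
(405185 + C(-555, -88))*(-125732 + w(H)) = (405185 + 351)*(-125732 + (24 + 4723/4263)) = 405536*(-125732 + 107035/4263) = 405536*(-535888481/4263) = -7493864518304/147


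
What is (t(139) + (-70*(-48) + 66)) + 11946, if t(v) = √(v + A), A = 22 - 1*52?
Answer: 15372 + √109 ≈ 15382.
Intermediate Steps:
A = -30 (A = 22 - 52 = -30)
t(v) = √(-30 + v) (t(v) = √(v - 30) = √(-30 + v))
(t(139) + (-70*(-48) + 66)) + 11946 = (√(-30 + 139) + (-70*(-48) + 66)) + 11946 = (√109 + (3360 + 66)) + 11946 = (√109 + 3426) + 11946 = (3426 + √109) + 11946 = 15372 + √109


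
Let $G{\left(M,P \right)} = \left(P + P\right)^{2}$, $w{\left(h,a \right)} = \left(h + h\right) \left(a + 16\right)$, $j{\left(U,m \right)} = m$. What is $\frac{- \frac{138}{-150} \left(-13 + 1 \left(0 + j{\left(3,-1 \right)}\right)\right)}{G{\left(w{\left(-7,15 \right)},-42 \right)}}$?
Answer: $- \frac{23}{12600} \approx -0.0018254$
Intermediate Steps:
$w{\left(h,a \right)} = 2 h \left(16 + a\right)$
$G{\left(M,P \right)} = 4 P^{2}$ ($G{\left(M,P \right)} = \left(2 P\right)^{2} = 4 P^{2}$)
$\frac{- \frac{138}{-150} \left(-13 + 1 \left(0 + j{\left(3,-1 \right)}\right)\right)}{G{\left(w{\left(-7,15 \right)},-42 \right)}} = \frac{- \frac{138}{-150} \left(-13 + 1 \left(0 - 1\right)\right)}{4 \left(-42\right)^{2}} = \frac{\left(-138\right) \left(- \frac{1}{150}\right) \left(-13 + 1 \left(-1\right)\right)}{4 \cdot 1764} = \frac{\frac{23}{25} \left(-13 - 1\right)}{7056} = \frac{23}{25} \left(-14\right) \frac{1}{7056} = \left(- \frac{322}{25}\right) \frac{1}{7056} = - \frac{23}{12600}$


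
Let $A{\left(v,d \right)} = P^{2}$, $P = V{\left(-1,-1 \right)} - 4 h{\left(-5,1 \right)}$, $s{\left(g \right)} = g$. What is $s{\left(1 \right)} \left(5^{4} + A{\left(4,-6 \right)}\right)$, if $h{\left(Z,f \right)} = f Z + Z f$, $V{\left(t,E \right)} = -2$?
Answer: $2069$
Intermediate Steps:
$h{\left(Z,f \right)} = 2 Z f$ ($h{\left(Z,f \right)} = Z f + Z f = 2 Z f$)
$P = 38$ ($P = -2 - 4 \cdot 2 \left(-5\right) 1 = -2 - -40 = -2 + 40 = 38$)
$A{\left(v,d \right)} = 1444$ ($A{\left(v,d \right)} = 38^{2} = 1444$)
$s{\left(1 \right)} \left(5^{4} + A{\left(4,-6 \right)}\right) = 1 \left(5^{4} + 1444\right) = 1 \left(625 + 1444\right) = 1 \cdot 2069 = 2069$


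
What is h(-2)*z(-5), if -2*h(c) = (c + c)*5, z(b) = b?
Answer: -50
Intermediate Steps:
h(c) = -5*c (h(c) = -(c + c)*5/2 = -2*c*5/2 = -5*c)
h(-2)*z(-5) = -5*(-2)*(-5) = 10*(-5) = -50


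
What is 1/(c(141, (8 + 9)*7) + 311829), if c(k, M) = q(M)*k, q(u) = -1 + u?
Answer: 1/328467 ≈ 3.0444e-6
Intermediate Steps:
c(k, M) = k*(-1 + M) (c(k, M) = (-1 + M)*k = k*(-1 + M))
1/(c(141, (8 + 9)*7) + 311829) = 1/(141*(-1 + (8 + 9)*7) + 311829) = 1/(141*(-1 + 17*7) + 311829) = 1/(141*(-1 + 119) + 311829) = 1/(141*118 + 311829) = 1/(16638 + 311829) = 1/328467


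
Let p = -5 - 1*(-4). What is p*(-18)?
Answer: 18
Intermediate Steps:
p = -1 (p = -5 + 4 = -1)
p*(-18) = -1*(-18) = 18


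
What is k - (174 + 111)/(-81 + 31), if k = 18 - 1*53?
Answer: -293/10 ≈ -29.300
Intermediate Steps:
k = -35 (k = 18 - 53 = -35)
k - (174 + 111)/(-81 + 31) = -35 - (174 + 111)/(-81 + 31) = -35 - 285/(-50) = -35 - 285*(-1)/50 = -35 - 1*(-57/10) = -35 + 57/10 = -293/10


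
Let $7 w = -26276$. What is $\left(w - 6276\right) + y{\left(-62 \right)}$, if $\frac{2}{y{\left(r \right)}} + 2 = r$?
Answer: $- \frac{2246663}{224} \approx -10030.0$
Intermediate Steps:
$w = - \frac{26276}{7}$ ($w = \frac{1}{7} \left(-26276\right) = - \frac{26276}{7} \approx -3753.7$)
$y{\left(r \right)} = \frac{2}{-2 + r}$
$\left(w - 6276\right) + y{\left(-62 \right)} = \left(- \frac{26276}{7} - 6276\right) + \frac{2}{-2 - 62} = - \frac{70208}{7} + \frac{2}{-64} = - \frac{70208}{7} + 2 \left(- \frac{1}{64}\right) = - \frac{70208}{7} - \frac{1}{32} = - \frac{2246663}{224}$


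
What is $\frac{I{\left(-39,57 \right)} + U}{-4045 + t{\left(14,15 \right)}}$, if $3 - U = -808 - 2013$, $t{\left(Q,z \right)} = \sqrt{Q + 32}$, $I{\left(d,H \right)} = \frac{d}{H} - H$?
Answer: $- \frac{70868400}{103625867} - \frac{17520 \sqrt{46}}{103625867} \approx -0.68503$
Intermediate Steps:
$I{\left(d,H \right)} = - H + \frac{d}{H}$
$t{\left(Q,z \right)} = \sqrt{32 + Q}$
$U = 2824$ ($U = 3 - \left(-808 - 2013\right) = 3 - -2821 = 3 + 2821 = 2824$)
$\frac{I{\left(-39,57 \right)} + U}{-4045 + t{\left(14,15 \right)}} = \frac{\left(\left(-1\right) 57 - \frac{39}{57}\right) + 2824}{-4045 + \sqrt{32 + 14}} = \frac{\left(-57 - \frac{13}{19}\right) + 2824}{-4045 + \sqrt{46}} = \frac{- \frac{1096}{19} + 2824}{-4045 + \sqrt{46}} = \frac{52560}{19 \left(-4045 + \sqrt{46}\right)}$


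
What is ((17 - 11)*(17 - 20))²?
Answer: 324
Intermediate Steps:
((17 - 11)*(17 - 20))² = (6*(-3))² = (-18)² = 324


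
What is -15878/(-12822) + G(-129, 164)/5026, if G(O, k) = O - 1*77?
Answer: 19290374/16110843 ≈ 1.1974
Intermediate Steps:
G(O, k) = -77 + O (G(O, k) = O - 77 = -77 + O)
-15878/(-12822) + G(-129, 164)/5026 = -15878/(-12822) + (-77 - 129)/5026 = -15878*(-1/12822) - 206*1/5026 = 7939/6411 - 103/2513 = 19290374/16110843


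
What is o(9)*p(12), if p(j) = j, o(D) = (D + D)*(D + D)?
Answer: 3888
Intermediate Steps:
o(D) = 4*D² (o(D) = (2*D)*(2*D) = 4*D²)
o(9)*p(12) = (4*9²)*12 = (4*81)*12 = 324*12 = 3888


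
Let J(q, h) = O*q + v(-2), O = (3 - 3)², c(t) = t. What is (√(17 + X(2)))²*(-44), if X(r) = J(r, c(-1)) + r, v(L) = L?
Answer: -748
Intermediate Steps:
O = 0 (O = 0² = 0)
J(q, h) = -2 (J(q, h) = 0*q - 2 = 0 - 2 = -2)
X(r) = -2 + r
(√(17 + X(2)))²*(-44) = (√(17 + (-2 + 2)))²*(-44) = (√(17 + 0))²*(-44) = (√17)²*(-44) = 17*(-44) = -748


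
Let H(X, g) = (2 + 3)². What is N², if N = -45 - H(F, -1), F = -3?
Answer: 4900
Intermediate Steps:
H(X, g) = 25 (H(X, g) = 5² = 25)
N = -70 (N = -45 - 1*25 = -45 - 25 = -70)
N² = (-70)² = 4900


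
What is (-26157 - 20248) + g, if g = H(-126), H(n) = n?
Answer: -46531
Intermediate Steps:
g = -126
(-26157 - 20248) + g = (-26157 - 20248) - 126 = -46405 - 126 = -46531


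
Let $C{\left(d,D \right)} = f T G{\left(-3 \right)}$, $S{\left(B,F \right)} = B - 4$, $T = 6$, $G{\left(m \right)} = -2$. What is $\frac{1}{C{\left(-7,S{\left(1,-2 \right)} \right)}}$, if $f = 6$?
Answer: $- \frac{1}{72} \approx -0.013889$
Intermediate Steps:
$S{\left(B,F \right)} = -4 + B$ ($S{\left(B,F \right)} = B - 4 = -4 + B$)
$C{\left(d,D \right)} = -72$ ($C{\left(d,D \right)} = 6 \cdot 6 \left(-2\right) = 36 \left(-2\right) = -72$)
$\frac{1}{C{\left(-7,S{\left(1,-2 \right)} \right)}} = \frac{1}{-72} = - \frac{1}{72}$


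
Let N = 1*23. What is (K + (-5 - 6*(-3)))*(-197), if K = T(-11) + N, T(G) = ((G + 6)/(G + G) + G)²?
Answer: -14497821/484 ≈ -29954.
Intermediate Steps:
N = 23
T(G) = (G + (6 + G)/(2*G))² (T(G) = ((6 + G)/((2*G)) + G)² = ((6 + G)*(1/(2*G)) + G)² = ((6 + G)/(2*G) + G)² = (G + (6 + G)/(2*G))²)
K = 67301/484 (K = (¼)*(6 - 11 + 2*(-11)²)²/(-11)² + 23 = (¼)*(1/121)*(6 - 11 + 2*121)² + 23 = (¼)*(1/121)*(6 - 11 + 242)² + 23 = (¼)*(1/121)*237² + 23 = (¼)*(1/121)*56169 + 23 = 56169/484 + 23 = 67301/484 ≈ 139.05)
(K + (-5 - 6*(-3)))*(-197) = (67301/484 + (-5 - 6*(-3)))*(-197) = (67301/484 + (-5 + 18))*(-197) = (67301/484 + 13)*(-197) = (73593/484)*(-197) = -14497821/484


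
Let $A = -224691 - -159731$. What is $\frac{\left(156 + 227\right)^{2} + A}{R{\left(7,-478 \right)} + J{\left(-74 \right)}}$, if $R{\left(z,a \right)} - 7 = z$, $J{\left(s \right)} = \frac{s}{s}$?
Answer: $\frac{27243}{5} \approx 5448.6$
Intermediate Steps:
$J{\left(s \right)} = 1$
$A = -64960$ ($A = -224691 + 159731 = -64960$)
$R{\left(z,a \right)} = 7 + z$
$\frac{\left(156 + 227\right)^{2} + A}{R{\left(7,-478 \right)} + J{\left(-74 \right)}} = \frac{\left(156 + 227\right)^{2} - 64960}{\left(7 + 7\right) + 1} = \frac{383^{2} - 64960}{14 + 1} = \frac{146689 - 64960}{15} = 81729 \cdot \frac{1}{15} = \frac{27243}{5}$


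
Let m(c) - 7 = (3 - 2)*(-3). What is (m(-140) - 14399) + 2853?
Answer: -11542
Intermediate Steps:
m(c) = 4 (m(c) = 7 + (3 - 2)*(-3) = 7 + 1*(-3) = 7 - 3 = 4)
(m(-140) - 14399) + 2853 = (4 - 14399) + 2853 = -14395 + 2853 = -11542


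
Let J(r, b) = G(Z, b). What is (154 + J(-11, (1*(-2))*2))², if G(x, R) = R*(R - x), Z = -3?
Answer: 24964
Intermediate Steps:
J(r, b) = b*(3 + b) (J(r, b) = b*(b - 1*(-3)) = b*(b + 3) = b*(3 + b))
(154 + J(-11, (1*(-2))*2))² = (154 + ((1*(-2))*2)*(3 + (1*(-2))*2))² = (154 + (-2*2)*(3 - 2*2))² = (154 - 4*(3 - 4))² = (154 - 4*(-1))² = (154 + 4)² = 158² = 24964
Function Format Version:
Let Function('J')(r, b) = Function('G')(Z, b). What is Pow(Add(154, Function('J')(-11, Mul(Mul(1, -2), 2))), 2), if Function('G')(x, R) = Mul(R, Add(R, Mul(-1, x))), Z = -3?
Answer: 24964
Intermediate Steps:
Function('J')(r, b) = Mul(b, Add(3, b)) (Function('J')(r, b) = Mul(b, Add(b, Mul(-1, -3))) = Mul(b, Add(b, 3)) = Mul(b, Add(3, b)))
Pow(Add(154, Function('J')(-11, Mul(Mul(1, -2), 2))), 2) = Pow(Add(154, Mul(Mul(Mul(1, -2), 2), Add(3, Mul(Mul(1, -2), 2)))), 2) = Pow(Add(154, Mul(Mul(-2, 2), Add(3, Mul(-2, 2)))), 2) = Pow(Add(154, Mul(-4, Add(3, -4))), 2) = Pow(Add(154, Mul(-4, -1)), 2) = Pow(Add(154, 4), 2) = Pow(158, 2) = 24964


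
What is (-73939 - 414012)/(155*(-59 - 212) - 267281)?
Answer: 487951/309286 ≈ 1.5777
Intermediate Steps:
(-73939 - 414012)/(155*(-59 - 212) - 267281) = -487951/(155*(-271) - 267281) = -487951/(-42005 - 267281) = -487951/(-309286) = -487951*(-1/309286) = 487951/309286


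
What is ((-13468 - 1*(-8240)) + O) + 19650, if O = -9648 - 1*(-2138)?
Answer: 6912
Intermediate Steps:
O = -7510 (O = -9648 + 2138 = -7510)
((-13468 - 1*(-8240)) + O) + 19650 = ((-13468 - 1*(-8240)) - 7510) + 19650 = ((-13468 + 8240) - 7510) + 19650 = (-5228 - 7510) + 19650 = -12738 + 19650 = 6912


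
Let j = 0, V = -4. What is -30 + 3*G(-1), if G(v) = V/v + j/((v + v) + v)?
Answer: -18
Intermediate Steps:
G(v) = -4/v (G(v) = -4/v + 0/((v + v) + v) = -4/v + 0/(2*v + v) = -4/v + 0/((3*v)) = -4/v + 0*(1/(3*v)) = -4/v + 0 = -4/v)
-30 + 3*G(-1) = -30 + 3*(-4/(-1)) = -30 + 3*(-4*(-1)) = -30 + 3*4 = -30 + 12 = -18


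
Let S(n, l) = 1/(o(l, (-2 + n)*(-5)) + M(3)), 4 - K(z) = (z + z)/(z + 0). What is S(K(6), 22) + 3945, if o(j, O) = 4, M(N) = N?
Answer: 27616/7 ≈ 3945.1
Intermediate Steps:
K(z) = 2 (K(z) = 4 - (z + z)/(z + 0) = 4 - 2*z/z = 4 - 1*2 = 4 - 2 = 2)
S(n, l) = ⅐ (S(n, l) = 1/(4 + 3) = 1/7 = ⅐)
S(K(6), 22) + 3945 = ⅐ + 3945 = 27616/7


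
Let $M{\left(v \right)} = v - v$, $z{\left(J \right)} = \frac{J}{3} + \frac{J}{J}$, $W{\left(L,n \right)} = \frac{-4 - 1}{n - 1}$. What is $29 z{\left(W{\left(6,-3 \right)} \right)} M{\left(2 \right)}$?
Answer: $0$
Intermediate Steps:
$W{\left(L,n \right)} = - \frac{5}{-1 + n}$
$z{\left(J \right)} = 1 + \frac{J}{3}$ ($z{\left(J \right)} = J \frac{1}{3} + 1 = \frac{J}{3} + 1 = 1 + \frac{J}{3}$)
$M{\left(v \right)} = 0$
$29 z{\left(W{\left(6,-3 \right)} \right)} M{\left(2 \right)} = 29 \left(1 + \frac{\left(-5\right) \frac{1}{-1 - 3}}{3}\right) 0 = 29 \left(1 + \frac{\left(-5\right) \frac{1}{-4}}{3}\right) 0 = 29 \left(1 + \frac{\left(-5\right) \left(- \frac{1}{4}\right)}{3}\right) 0 = 29 \left(1 + \frac{1}{3} \cdot \frac{5}{4}\right) 0 = 29 \left(1 + \frac{5}{12}\right) 0 = 29 \cdot \frac{17}{12} \cdot 0 = \frac{493}{12} \cdot 0 = 0$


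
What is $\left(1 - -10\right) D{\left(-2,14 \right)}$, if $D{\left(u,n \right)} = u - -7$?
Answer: $55$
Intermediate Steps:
$D{\left(u,n \right)} = 7 + u$ ($D{\left(u,n \right)} = u + 7 = 7 + u$)
$\left(1 - -10\right) D{\left(-2,14 \right)} = \left(1 - -10\right) \left(7 - 2\right) = \left(1 + 10\right) 5 = 11 \cdot 5 = 55$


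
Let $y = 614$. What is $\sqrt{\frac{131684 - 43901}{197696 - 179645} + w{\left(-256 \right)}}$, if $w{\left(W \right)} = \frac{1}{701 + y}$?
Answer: $\frac{2 \sqrt{76125226371590}}{7912355} \approx 2.2054$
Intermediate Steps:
$w{\left(W \right)} = \frac{1}{1315}$ ($w{\left(W \right)} = \frac{1}{701 + 614} = \frac{1}{1315}$)
$\sqrt{\frac{131684 - 43901}{197696 - 179645} + w{\left(-256 \right)}} = \sqrt{\frac{131684 - 43901}{197696 - 179645} + \frac{1}{1315}} = \sqrt{\frac{87783}{18051} + \frac{1}{1315}} = \sqrt{87783 \cdot \frac{1}{18051} + \frac{1}{1315}} = \sqrt{\frac{29261}{6017} + \frac{1}{1315}} = \sqrt{\frac{38484232}{7912355}} = \frac{2 \sqrt{76125226371590}}{7912355}$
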